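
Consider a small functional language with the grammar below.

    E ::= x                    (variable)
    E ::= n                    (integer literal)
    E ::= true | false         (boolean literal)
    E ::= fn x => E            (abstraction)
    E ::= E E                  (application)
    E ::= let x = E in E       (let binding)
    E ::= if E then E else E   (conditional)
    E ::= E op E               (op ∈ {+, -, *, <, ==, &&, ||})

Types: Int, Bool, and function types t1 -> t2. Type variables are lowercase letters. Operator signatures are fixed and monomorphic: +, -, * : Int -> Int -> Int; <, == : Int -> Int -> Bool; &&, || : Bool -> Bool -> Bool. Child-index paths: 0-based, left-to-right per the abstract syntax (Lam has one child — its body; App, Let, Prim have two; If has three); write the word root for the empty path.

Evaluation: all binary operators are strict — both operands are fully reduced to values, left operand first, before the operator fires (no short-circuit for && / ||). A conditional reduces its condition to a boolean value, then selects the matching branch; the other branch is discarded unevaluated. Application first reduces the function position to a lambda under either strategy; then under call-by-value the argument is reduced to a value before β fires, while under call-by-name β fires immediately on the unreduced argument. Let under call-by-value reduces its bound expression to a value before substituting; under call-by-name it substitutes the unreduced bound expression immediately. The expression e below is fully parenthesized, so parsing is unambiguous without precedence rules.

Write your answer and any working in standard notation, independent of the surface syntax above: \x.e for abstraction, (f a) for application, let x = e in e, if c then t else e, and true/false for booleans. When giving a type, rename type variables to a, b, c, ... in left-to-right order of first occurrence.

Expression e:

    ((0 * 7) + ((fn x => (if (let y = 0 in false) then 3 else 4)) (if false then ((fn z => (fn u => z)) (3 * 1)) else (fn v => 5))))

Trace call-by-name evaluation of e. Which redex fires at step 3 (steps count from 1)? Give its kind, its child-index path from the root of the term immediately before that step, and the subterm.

Derivation:
step 0: ((0 * 7) + ((\x.(if (let y = 0 in false) then 3 else 4)) (if false then ((\z.(\u.z)) (3 * 1)) else (\v.5))))
step 1: [delta@0] (0 + ((\x.(if (let y = 0 in false) then 3 else 4)) (if false then ((\z.(\u.z)) (3 * 1)) else (\v.5))))
step 2: [beta@1] (0 + (if (let y = 0 in false) then 3 else 4))
step 3: [let@1.0] (0 + (if false then 3 else 4))

Answer: let at 1.0 : (let y = 0 in false)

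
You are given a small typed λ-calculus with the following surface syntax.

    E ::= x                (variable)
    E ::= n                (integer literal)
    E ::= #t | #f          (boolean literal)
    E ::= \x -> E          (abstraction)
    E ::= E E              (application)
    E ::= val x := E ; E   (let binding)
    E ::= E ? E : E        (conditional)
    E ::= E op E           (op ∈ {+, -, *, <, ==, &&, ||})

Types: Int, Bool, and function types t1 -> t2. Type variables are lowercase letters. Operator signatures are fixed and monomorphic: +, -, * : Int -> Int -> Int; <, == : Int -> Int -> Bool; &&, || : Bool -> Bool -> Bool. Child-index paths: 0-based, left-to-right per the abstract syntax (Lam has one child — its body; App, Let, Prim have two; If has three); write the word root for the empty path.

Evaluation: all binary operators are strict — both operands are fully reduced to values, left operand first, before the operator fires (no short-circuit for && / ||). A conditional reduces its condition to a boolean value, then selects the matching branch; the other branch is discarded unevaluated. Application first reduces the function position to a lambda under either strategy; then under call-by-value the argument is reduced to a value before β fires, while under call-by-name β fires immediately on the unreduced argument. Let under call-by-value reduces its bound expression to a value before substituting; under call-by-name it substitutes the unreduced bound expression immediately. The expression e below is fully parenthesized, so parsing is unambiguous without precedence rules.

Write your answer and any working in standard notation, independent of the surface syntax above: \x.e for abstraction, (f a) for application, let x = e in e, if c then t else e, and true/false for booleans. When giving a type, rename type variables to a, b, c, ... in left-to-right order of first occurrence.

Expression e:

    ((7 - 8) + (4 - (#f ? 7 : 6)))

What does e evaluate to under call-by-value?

Derivation:
step 0: ((7 - 8) + (4 - (if false then 7 else 6)))
step 1: [delta@0] (-1 + (4 - (if false then 7 else 6)))
step 2: [if@1.1] (-1 + (4 - 6))
step 3: [delta@1] (-1 + -2)
step 4: [delta@root] -3

Answer: -3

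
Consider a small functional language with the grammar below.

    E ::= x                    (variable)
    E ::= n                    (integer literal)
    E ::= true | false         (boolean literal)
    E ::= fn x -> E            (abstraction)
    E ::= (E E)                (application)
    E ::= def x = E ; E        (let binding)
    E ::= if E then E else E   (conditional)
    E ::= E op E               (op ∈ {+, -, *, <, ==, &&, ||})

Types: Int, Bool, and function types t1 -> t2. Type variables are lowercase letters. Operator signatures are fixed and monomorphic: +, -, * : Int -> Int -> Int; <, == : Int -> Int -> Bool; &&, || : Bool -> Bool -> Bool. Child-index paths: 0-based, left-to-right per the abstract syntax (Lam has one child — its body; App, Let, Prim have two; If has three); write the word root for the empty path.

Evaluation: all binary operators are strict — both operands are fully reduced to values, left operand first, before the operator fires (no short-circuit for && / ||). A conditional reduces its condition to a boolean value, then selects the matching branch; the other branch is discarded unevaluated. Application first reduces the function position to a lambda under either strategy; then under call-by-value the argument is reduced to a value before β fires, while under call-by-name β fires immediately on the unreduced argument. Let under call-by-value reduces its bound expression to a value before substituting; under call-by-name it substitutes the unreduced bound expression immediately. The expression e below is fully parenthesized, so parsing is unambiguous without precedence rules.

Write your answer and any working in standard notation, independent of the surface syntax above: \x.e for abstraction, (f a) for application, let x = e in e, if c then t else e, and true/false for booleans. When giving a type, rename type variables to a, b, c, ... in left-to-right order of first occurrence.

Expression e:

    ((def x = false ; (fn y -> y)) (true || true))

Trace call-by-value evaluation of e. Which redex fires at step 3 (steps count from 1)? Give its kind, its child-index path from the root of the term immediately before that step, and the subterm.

Answer: beta at root : ((\y.y) true)

Derivation:
step 0: ((let x = false in (\y.y)) (true || true))
step 1: [let@0] ((\y.y) (true || true))
step 2: [delta@1] ((\y.y) true)
step 3: [beta@root] true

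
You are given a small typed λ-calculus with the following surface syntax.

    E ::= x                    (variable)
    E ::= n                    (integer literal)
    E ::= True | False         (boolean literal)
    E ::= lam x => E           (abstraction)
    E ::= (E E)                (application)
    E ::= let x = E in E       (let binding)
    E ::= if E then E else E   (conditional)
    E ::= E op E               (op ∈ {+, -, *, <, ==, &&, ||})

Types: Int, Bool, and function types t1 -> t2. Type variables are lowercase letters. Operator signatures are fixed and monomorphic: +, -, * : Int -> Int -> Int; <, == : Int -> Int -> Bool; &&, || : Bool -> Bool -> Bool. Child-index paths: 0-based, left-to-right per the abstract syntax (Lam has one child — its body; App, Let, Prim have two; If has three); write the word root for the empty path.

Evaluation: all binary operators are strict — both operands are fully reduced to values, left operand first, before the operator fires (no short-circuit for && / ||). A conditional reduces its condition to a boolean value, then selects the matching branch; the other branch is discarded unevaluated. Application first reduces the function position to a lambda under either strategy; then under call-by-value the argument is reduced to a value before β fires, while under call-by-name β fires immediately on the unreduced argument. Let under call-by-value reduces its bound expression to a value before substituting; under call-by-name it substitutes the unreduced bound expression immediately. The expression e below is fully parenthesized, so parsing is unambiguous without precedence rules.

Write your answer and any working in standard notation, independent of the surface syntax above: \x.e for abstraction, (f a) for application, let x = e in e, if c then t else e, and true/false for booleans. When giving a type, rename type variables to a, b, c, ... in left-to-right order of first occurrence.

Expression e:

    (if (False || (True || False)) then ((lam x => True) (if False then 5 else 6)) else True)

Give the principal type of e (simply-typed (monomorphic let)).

Answer: Bool

Trace:
  unify Bool ~ Bool
  unify Bool ~ Bool
  unify Bool ~ Bool
  unify Bool ~ Bool
  unify Bool ~ Bool
\x._ : a -> Bool
  unify Bool ~ Bool
  unify Int ~ Int
  unify a -> Bool ~ Int -> b
  unify a ~ Int
  unify Bool ~ b
_ _ : Bool
  unify Bool ~ Bool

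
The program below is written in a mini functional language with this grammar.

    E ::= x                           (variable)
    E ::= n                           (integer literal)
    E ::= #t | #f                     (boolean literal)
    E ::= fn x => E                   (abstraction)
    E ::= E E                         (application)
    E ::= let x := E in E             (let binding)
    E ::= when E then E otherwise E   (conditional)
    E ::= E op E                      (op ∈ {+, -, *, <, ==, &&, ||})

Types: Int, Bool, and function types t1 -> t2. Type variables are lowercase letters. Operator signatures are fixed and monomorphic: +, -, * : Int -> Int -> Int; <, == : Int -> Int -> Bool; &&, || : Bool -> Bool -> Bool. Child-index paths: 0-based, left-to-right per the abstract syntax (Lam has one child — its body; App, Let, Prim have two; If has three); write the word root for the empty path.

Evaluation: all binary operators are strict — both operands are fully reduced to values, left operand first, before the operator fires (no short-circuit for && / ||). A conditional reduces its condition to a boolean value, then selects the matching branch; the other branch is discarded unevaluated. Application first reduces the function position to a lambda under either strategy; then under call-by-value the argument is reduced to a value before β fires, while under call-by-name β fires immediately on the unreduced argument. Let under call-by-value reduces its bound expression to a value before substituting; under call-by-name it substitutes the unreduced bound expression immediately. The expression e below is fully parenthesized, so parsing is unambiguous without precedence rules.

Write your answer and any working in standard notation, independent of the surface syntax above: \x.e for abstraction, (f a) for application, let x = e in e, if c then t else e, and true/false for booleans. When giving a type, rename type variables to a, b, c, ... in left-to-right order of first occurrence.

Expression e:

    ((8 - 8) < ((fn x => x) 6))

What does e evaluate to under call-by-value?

Trace:
step 0: ((8 - 8) < ((\x.x) 6))
step 1: [delta@0] (0 < ((\x.x) 6))
step 2: [beta@1] (0 < 6)
step 3: [delta@root] true

Answer: true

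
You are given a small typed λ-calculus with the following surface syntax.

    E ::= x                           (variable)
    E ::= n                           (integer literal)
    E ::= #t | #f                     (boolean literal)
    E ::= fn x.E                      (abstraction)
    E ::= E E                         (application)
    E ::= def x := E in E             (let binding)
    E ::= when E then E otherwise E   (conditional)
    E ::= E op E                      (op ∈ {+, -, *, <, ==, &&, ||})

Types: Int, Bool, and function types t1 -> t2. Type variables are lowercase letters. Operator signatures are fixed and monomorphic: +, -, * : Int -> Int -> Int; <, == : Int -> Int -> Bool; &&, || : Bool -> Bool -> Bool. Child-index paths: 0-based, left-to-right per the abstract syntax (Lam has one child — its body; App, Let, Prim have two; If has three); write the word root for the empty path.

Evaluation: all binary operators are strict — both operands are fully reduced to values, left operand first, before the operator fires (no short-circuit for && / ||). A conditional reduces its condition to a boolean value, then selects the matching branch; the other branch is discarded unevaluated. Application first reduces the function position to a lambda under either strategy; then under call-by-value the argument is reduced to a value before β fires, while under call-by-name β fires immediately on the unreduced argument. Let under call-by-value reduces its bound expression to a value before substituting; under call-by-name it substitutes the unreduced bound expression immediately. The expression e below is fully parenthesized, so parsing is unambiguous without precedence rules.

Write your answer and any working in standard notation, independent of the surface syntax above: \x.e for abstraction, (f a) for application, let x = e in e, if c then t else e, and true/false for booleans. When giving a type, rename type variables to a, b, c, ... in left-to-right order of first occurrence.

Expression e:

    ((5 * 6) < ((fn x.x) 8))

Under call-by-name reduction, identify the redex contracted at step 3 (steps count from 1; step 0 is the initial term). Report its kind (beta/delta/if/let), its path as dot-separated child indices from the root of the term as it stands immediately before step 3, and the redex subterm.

Answer: delta at root : (30 < 8)

Derivation:
step 0: ((5 * 6) < ((\x.x) 8))
step 1: [delta@0] (30 < ((\x.x) 8))
step 2: [beta@1] (30 < 8)
step 3: [delta@root] false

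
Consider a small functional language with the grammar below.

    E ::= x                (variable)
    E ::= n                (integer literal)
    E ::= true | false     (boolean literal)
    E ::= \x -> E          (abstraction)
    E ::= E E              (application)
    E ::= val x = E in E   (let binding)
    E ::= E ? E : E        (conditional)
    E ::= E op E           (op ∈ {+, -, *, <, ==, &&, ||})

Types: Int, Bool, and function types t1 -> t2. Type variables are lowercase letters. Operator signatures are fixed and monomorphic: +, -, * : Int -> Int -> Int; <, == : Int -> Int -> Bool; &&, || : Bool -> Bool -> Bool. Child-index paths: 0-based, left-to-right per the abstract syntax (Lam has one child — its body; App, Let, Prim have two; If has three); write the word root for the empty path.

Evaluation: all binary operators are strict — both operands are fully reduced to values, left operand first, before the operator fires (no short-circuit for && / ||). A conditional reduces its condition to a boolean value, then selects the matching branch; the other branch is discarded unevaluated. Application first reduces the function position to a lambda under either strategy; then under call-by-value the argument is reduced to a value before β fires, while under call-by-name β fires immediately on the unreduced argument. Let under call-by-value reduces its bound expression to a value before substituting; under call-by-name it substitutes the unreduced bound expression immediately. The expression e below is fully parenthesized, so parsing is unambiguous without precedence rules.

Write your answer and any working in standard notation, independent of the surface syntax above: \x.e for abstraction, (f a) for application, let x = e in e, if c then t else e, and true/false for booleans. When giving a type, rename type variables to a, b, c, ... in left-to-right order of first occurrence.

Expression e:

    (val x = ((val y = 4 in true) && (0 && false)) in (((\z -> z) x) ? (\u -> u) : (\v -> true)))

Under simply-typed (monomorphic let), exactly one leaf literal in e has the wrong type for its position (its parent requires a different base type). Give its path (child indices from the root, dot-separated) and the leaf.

Derivation:
let y : Int
  unify Bool ~ Bool
  unify Int ~ Bool
  FAIL: mismatch Int ~ Bool

Answer: 0.1.0 : 0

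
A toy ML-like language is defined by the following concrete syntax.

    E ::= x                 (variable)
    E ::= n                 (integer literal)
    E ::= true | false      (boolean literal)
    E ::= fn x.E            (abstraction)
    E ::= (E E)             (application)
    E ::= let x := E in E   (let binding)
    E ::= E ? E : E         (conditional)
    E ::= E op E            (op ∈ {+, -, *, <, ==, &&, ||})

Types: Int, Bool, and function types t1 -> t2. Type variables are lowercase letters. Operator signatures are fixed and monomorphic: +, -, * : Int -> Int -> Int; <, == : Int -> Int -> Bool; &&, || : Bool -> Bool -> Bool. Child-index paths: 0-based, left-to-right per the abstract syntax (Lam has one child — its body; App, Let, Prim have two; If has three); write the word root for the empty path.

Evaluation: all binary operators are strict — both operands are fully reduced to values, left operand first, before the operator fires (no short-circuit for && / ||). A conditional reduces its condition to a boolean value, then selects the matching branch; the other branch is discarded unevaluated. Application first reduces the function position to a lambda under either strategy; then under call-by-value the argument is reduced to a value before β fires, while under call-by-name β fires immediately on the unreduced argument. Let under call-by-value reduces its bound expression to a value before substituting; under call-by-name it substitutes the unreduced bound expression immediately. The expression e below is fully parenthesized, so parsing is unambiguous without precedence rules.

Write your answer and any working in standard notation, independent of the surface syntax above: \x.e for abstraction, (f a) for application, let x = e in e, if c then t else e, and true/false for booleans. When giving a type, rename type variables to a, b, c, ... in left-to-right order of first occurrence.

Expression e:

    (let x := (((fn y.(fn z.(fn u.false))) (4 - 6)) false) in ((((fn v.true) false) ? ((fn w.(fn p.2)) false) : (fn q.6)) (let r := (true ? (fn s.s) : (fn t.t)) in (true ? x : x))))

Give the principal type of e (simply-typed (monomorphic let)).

Answer: Int

Derivation:
\u._ : c -> Bool
\z._ : b -> c -> Bool
\y._ : a -> b -> c -> Bool
  unify Int ~ Int
  unify Int ~ Int
  unify a -> b -> c -> Bool ~ Int -> d
  unify a ~ Int
  unify b -> c -> Bool ~ d
_ _ : b -> c -> Bool
  unify b -> c -> Bool ~ Bool -> e
  unify b ~ Bool
  unify c -> Bool ~ e
_ _ : c -> Bool
let x : c -> Bool
\v._ : f -> Bool
  unify f -> Bool ~ Bool -> g
  unify f ~ Bool
  unify Bool ~ g
_ _ : Bool
  unify Bool ~ Bool
\p._ : i -> Int
\w._ : h -> i -> Int
  unify h -> i -> Int ~ Bool -> j
  unify h ~ Bool
  unify i -> Int ~ j
_ _ : i -> Int
\q._ : k -> Int
  unify i -> Int ~ k -> Int
  unify i ~ k
  unify Int ~ Int
  unify Bool ~ Bool
s : l
\s._ : l -> l
t : m
\t._ : m -> m
  unify l -> l ~ m -> m
  unify l ~ m
  unify m ~ m
let r : m -> m
  unify Bool ~ Bool
x : c -> Bool
x : c -> Bool
  unify c -> Bool ~ c -> Bool
  unify c ~ c
  unify Bool ~ Bool
  unify k -> Int ~ (c -> Bool) -> n
  unify k ~ c -> Bool
  unify Int ~ n
_ _ : Int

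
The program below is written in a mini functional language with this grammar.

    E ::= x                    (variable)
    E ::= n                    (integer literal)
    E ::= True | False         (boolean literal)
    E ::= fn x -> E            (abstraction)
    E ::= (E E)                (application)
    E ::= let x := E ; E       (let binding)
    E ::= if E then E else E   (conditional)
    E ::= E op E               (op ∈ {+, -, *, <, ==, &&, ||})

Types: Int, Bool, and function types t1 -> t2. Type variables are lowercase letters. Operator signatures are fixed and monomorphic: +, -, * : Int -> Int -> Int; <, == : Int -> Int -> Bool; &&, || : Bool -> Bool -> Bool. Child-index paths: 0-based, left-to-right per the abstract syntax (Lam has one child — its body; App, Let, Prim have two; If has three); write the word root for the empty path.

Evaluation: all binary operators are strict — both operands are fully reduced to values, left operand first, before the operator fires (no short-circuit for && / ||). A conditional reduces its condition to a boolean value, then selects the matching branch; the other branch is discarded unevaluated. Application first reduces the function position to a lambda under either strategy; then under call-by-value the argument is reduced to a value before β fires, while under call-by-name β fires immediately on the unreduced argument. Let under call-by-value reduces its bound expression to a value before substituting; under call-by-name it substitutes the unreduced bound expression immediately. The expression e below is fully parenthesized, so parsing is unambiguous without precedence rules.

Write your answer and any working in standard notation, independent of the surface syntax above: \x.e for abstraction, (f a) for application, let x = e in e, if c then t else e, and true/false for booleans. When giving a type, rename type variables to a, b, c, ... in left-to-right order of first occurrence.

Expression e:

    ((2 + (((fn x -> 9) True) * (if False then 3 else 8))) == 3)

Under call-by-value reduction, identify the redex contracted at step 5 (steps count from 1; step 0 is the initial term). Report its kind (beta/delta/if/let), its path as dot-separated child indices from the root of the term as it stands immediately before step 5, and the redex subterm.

Answer: delta at root : (74 == 3)

Trace:
step 0: ((2 + (((\x.9) true) * (if false then 3 else 8))) == 3)
step 1: [beta@0.1.0] ((2 + (9 * (if false then 3 else 8))) == 3)
step 2: [if@0.1.1] ((2 + (9 * 8)) == 3)
step 3: [delta@0.1] ((2 + 72) == 3)
step 4: [delta@0] (74 == 3)
step 5: [delta@root] false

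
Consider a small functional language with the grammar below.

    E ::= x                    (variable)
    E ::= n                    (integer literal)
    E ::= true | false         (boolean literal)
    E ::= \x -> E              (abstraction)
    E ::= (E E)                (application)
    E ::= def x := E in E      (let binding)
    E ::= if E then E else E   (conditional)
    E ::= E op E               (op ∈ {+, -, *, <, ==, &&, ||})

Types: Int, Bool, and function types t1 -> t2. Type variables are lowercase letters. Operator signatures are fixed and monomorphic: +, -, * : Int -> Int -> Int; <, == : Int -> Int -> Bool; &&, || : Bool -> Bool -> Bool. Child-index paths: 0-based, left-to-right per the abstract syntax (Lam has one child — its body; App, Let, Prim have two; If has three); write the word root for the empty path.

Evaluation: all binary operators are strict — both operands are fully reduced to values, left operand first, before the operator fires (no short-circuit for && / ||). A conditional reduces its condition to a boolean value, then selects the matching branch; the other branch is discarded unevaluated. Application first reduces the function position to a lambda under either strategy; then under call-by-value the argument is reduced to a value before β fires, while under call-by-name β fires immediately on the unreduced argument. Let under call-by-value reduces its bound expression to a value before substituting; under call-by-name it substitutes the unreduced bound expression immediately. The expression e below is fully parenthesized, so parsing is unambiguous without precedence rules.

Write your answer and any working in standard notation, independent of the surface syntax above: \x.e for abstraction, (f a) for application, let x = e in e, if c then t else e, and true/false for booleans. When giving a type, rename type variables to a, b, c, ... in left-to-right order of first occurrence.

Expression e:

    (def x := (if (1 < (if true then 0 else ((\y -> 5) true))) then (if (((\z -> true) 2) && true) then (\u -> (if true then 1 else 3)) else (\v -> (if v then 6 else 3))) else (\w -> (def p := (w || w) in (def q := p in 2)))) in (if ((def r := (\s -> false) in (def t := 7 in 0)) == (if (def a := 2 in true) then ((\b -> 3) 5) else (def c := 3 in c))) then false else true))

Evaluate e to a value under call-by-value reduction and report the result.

Working:
step 0: (let x = (if (1 < (if true then 0 else ((\y.5) true))) then (if (((\z.true) 2) && true) then (\u.(if true then 1 else 3)) else (\v.(if v then 6 else 3))) else (\w.(let p = (w || w) in (let q = p in 2)))) in (if ((let r = (\s.false) in (let t = 7 in 0)) == (if (let a = 2 in true) then ((\b.3) 5) else (let c = 3 in c))) then false else true))
step 1: [if@0.0.1] (let x = (if (1 < 0) then (if (((\z.true) 2) && true) then (\u.(if true then 1 else 3)) else (\v.(if v then 6 else 3))) else (\w.(let p = (w || w) in (let q = p in 2)))) in (if ((let r = (\s.false) in (let t = 7 in 0)) == (if (let a = 2 in true) then ((\b.3) 5) else (let c = 3 in c))) then false else true))
step 2: [delta@0.0] (let x = (if false then (if (((\z.true) 2) && true) then (\u.(if true then 1 else 3)) else (\v.(if v then 6 else 3))) else (\w.(let p = (w || w) in (let q = p in 2)))) in (if ((let r = (\s.false) in (let t = 7 in 0)) == (if (let a = 2 in true) then ((\b.3) 5) else (let c = 3 in c))) then false else true))
step 3: [if@0] (let x = (\w.(let p = (w || w) in (let q = p in 2))) in (if ((let r = (\s.false) in (let t = 7 in 0)) == (if (let a = 2 in true) then ((\b.3) 5) else (let c = 3 in c))) then false else true))
step 4: [let@root] (if ((let r = (\s.false) in (let t = 7 in 0)) == (if (let a = 2 in true) then ((\b.3) 5) else (let c = 3 in c))) then false else true)
step 5: [let@0.0] (if ((let t = 7 in 0) == (if (let a = 2 in true) then ((\b.3) 5) else (let c = 3 in c))) then false else true)
step 6: [let@0.0] (if (0 == (if (let a = 2 in true) then ((\b.3) 5) else (let c = 3 in c))) then false else true)
step 7: [let@0.1.0] (if (0 == (if true then ((\b.3) 5) else (let c = 3 in c))) then false else true)
step 8: [if@0.1] (if (0 == ((\b.3) 5)) then false else true)
step 9: [beta@0.1] (if (0 == 3) then false else true)
step 10: [delta@0] (if false then false else true)
step 11: [if@root] true

Answer: true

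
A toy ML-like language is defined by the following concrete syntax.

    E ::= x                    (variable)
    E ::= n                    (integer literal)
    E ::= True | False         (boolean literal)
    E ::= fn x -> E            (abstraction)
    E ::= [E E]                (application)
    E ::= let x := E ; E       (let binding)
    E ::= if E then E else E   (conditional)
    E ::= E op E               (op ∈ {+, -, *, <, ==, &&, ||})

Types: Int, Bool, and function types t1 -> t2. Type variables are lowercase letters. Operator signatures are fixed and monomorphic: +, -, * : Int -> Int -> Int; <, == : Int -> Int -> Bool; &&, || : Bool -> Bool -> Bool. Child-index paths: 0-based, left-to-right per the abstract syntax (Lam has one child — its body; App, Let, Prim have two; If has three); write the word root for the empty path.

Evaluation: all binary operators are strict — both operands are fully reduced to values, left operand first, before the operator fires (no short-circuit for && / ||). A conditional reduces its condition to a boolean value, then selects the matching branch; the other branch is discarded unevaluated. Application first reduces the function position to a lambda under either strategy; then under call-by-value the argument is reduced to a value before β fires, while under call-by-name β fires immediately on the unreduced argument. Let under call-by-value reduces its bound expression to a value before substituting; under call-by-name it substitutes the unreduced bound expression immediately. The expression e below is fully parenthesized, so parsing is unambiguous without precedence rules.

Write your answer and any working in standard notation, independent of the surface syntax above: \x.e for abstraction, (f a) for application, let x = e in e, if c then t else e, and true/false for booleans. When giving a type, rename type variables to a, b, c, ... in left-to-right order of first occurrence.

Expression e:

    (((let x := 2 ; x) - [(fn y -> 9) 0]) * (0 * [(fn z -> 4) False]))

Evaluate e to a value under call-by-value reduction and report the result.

Working:
step 0: (((let x = 2 in x) - ((\y.9) 0)) * (0 * ((\z.4) false)))
step 1: [let@0.0] ((2 - ((\y.9) 0)) * (0 * ((\z.4) false)))
step 2: [beta@0.1] ((2 - 9) * (0 * ((\z.4) false)))
step 3: [delta@0] (-7 * (0 * ((\z.4) false)))
step 4: [beta@1.1] (-7 * (0 * 4))
step 5: [delta@1] (-7 * 0)
step 6: [delta@root] 0

Answer: 0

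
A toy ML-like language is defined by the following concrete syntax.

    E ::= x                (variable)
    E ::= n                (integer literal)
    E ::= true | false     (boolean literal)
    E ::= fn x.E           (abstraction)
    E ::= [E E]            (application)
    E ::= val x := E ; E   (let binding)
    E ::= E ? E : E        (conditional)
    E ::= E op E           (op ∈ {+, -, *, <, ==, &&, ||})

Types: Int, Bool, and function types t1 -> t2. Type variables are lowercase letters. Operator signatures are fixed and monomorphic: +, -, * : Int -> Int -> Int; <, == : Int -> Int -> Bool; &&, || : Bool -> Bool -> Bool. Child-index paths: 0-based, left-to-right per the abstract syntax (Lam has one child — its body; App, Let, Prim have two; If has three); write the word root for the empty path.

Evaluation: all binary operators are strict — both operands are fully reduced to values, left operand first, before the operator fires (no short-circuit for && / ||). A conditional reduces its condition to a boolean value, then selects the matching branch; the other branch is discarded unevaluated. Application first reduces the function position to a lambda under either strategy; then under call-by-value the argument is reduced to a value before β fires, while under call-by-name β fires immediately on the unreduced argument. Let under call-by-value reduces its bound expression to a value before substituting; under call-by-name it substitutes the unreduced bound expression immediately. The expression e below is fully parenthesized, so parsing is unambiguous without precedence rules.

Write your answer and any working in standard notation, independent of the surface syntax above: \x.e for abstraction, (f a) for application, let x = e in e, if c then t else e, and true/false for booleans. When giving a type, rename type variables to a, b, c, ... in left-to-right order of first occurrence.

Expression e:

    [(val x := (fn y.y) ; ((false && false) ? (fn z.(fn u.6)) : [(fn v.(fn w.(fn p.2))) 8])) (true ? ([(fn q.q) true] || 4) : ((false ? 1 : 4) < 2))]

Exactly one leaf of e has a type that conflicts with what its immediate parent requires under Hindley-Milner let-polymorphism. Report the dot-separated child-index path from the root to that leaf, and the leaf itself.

Working:
y : a
\y._ : a -> a
let x : forall. a -> a
  unify Bool ~ Bool
  unify Bool ~ Bool
  unify Bool ~ Bool
\u._ : c -> Int
\z._ : b -> c -> Int
\p._ : f -> Int
\w._ : e -> f -> Int
\v._ : d -> e -> f -> Int
  unify d -> e -> f -> Int ~ Int -> g
  unify d ~ Int
  unify e -> f -> Int ~ g
_ _ : e -> f -> Int
  unify b -> c -> Int ~ e -> f -> Int
  unify b ~ e
  unify c -> Int ~ f -> Int
  unify c ~ f
  unify Int ~ Int
  unify Bool ~ Bool
q : h
\q._ : h -> h
  unify h -> h ~ Bool -> i
  unify h ~ Bool
  unify Bool ~ i
_ _ : Bool
  unify Bool ~ Bool
  unify Int ~ Bool
  FAIL: mismatch Int ~ Bool

Answer: 1.1.1 : 4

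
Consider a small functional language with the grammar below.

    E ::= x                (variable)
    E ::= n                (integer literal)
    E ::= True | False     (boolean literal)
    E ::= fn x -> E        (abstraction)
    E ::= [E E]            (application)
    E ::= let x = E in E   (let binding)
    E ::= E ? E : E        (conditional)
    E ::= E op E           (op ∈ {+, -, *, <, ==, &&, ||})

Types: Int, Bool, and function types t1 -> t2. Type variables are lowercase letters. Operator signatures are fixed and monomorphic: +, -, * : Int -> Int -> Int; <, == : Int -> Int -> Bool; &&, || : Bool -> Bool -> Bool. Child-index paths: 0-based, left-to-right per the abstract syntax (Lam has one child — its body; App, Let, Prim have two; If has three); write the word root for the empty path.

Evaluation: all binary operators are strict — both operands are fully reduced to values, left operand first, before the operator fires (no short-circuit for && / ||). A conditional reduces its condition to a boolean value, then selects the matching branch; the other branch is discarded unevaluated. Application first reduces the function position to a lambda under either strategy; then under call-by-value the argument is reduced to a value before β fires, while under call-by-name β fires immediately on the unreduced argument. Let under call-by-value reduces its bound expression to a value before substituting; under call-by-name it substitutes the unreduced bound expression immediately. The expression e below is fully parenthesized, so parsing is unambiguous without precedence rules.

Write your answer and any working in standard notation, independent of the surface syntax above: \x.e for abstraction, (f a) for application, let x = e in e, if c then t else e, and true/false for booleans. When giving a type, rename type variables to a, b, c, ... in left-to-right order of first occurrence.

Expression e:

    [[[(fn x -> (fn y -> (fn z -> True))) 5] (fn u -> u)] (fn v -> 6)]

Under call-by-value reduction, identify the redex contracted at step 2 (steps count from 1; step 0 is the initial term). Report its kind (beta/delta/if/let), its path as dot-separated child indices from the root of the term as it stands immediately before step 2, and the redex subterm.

Trace:
step 0: ((((\x.(\y.(\z.true))) 5) (\u.u)) (\v.6))
step 1: [beta@0.0] (((\y.(\z.true)) (\u.u)) (\v.6))
step 2: [beta@0] ((\z.true) (\v.6))

Answer: beta at 0 : ((\y.(\z.true)) (\u.u))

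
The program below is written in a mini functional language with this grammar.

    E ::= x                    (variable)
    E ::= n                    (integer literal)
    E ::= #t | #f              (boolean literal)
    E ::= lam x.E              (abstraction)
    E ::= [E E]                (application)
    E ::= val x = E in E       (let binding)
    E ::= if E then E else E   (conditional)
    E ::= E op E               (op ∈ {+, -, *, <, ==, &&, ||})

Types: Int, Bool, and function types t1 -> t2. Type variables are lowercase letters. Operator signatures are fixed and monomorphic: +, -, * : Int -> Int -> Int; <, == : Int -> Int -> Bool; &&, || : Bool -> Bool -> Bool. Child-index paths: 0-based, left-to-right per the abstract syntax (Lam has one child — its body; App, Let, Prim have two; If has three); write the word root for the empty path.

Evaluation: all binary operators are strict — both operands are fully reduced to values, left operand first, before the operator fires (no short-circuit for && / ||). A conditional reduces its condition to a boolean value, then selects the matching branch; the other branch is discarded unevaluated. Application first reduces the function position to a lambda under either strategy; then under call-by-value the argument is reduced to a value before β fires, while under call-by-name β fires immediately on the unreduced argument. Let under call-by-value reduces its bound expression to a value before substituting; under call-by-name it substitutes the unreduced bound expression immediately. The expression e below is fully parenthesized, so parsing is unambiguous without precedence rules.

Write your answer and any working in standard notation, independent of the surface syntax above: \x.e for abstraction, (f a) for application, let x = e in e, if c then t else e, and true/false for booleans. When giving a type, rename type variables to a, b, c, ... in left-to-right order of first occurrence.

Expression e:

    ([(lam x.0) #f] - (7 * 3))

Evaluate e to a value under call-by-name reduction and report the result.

Answer: -21

Working:
step 0: (((\x.0) false) - (7 * 3))
step 1: [beta@0] (0 - (7 * 3))
step 2: [delta@1] (0 - 21)
step 3: [delta@root] -21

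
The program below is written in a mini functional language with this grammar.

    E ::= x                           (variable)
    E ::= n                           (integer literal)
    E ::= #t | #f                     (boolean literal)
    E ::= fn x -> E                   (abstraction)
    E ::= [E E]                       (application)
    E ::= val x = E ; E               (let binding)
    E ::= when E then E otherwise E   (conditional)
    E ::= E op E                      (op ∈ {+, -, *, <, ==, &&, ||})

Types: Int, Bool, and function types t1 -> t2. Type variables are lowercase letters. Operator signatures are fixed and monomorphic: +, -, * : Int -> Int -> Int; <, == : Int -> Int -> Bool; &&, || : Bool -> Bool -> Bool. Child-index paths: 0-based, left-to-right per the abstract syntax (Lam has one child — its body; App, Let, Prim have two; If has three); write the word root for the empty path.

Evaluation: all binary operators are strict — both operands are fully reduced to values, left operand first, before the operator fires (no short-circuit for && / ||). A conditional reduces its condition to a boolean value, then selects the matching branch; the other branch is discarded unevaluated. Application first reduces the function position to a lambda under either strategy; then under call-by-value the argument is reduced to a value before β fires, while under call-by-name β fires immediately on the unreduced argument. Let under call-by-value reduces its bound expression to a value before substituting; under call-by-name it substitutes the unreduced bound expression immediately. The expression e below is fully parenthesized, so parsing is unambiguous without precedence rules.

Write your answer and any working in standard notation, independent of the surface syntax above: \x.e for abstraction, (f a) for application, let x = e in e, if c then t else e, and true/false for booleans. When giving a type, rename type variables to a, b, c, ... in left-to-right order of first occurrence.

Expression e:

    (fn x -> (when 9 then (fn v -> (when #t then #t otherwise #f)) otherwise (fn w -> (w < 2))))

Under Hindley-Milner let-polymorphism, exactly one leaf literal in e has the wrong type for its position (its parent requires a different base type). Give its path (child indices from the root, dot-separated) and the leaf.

Derivation:
  unify Int ~ Bool
  FAIL: mismatch Int ~ Bool

Answer: 0.0 : 9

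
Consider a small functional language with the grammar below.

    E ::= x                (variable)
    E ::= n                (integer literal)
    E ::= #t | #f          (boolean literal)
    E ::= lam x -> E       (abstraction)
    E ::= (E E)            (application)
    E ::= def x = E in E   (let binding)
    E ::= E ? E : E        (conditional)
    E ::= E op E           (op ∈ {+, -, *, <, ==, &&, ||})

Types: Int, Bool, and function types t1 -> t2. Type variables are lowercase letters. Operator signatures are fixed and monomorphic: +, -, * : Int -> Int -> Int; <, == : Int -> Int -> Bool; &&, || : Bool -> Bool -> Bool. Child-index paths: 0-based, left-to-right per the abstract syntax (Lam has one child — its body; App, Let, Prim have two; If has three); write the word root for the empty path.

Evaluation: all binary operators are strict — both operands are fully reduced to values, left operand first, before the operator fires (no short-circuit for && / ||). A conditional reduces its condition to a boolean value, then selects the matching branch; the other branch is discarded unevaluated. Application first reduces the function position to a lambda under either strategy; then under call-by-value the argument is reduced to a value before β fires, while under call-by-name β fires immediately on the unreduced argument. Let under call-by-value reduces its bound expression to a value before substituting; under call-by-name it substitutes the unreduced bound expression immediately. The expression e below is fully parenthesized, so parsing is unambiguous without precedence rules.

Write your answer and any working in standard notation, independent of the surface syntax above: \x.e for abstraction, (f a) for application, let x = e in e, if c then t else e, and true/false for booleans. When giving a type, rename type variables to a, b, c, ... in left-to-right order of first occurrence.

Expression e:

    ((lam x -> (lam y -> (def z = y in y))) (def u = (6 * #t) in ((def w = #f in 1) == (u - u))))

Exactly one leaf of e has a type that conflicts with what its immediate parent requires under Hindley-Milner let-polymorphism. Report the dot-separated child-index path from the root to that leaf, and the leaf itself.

Answer: 1.0.1 : true

Working:
y : b
let z : b
y : b
\y._ : b -> b
\x._ : a -> b -> b
  unify Int ~ Int
  unify Bool ~ Int
  FAIL: mismatch Bool ~ Int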